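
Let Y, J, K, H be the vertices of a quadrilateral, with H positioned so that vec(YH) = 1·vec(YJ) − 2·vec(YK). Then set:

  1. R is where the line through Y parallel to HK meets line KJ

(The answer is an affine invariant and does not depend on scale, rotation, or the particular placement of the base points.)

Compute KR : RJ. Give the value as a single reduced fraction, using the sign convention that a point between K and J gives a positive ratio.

KR:RJ = -1/3

Set Y = (0, 0), J = (1, 0), K = (0, 1), H = (1, -2); any affine frame gives the same invariant.
1. R is where the line through Y parallel to HK meets line KJ ⇒ R = (-1/2, 3/2)
R = K + t·(J−K) with t = -1/2, so KR:RJ = t:(1−t) = -1/2:3/2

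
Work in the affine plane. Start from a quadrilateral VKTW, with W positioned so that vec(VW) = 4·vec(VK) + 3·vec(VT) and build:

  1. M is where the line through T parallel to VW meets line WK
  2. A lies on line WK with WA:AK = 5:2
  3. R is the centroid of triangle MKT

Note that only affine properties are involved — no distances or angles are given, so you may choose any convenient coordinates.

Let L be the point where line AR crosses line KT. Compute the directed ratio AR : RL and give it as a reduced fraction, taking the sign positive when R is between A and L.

AR:RL = -31/49

Set V = (0, 0), K = (1, 0), T = (0, 1), W = (4, 3); any affine frame gives the same invariant.
1. M is where the line through T parallel to VW meets line WK ⇒ M = (8, 7)
2. A lies on line WK with WA:AK = 5:2 ⇒ A = (13/7, 6/7)
3. R is the centroid of triangle MKT ⇒ R = (3, 8/3)
line AR meets KT at L = (37/31, -6/31)
R = A + t·(L−A) with t = -31/18, so AR:RL = -31/18:49/18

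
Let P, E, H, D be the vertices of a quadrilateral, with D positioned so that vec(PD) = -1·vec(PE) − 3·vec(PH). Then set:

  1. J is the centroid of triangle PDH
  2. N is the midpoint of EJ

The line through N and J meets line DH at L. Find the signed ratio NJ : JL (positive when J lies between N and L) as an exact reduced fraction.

Choose coordinates P = (0, 0), E = (1, 0), H = (0, 1), D = (-1, -3).
1. J is the centroid of triangle PDH ⇒ J = (-1/3, -2/3)
2. N is the midpoint of EJ ⇒ N = (1/3, -1/3)
line NJ meets DH at L = (-3/7, -5/7)
J = N + t·(L−N) with t = 7/8, so NJ:JL = 7/8:1/8

NJ:JL = 7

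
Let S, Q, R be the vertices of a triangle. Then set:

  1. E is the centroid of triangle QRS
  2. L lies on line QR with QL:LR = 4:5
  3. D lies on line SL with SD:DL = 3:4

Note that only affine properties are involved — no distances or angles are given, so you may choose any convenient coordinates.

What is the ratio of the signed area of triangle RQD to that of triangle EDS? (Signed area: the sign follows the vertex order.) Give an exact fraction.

Assign S = (0, 0), Q = (1, 0), R = (0, 1) — the answer is frame-independent, so this choice is without loss of generality.
1. E is the centroid of triangle QRS ⇒ E = (1/3, 1/3)
2. L lies on line QR with QL:LR = 4:5 ⇒ L = (5/9, 4/9)
3. D lies on line SL with SD:DL = 3:4 ⇒ D = (5/21, 4/21)
2·[RQD] = -4/7, 2·[EDS] = -1/63
[RQD]:[EDS] = -4/7:-1/63 = 36

[RQD]:[EDS] = 36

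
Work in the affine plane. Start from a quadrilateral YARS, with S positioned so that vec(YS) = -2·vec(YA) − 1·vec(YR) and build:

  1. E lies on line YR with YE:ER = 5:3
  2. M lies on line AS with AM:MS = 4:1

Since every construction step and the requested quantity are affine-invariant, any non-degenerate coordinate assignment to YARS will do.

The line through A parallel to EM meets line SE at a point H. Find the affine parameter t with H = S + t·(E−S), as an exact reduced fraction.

Choose coordinates Y = (0, 0), A = (1, 0), R = (0, 1), S = (-2, -1).
1. E lies on line YR with YE:ER = 5:3 ⇒ E = (0, 5/8)
2. M lies on line AS with AM:MS = 4:1 ⇒ M = (-7/5, -4/5)
through A parallel to EM: direction (-7/5, -57/40); meets SE at H = (8, 57/8)
H = S + t·(E−S) with t = 5

t = 5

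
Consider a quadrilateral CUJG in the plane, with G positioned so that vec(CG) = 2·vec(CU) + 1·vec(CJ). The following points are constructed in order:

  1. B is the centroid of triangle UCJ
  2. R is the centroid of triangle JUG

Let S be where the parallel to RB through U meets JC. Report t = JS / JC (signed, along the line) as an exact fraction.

t = 3/2

Work in coordinates with C = (0, 0), U = (1, 0), J = (0, 1), G = (2, 1).
1. B is the centroid of triangle UCJ ⇒ B = (1/3, 1/3)
2. R is the centroid of triangle JUG ⇒ R = (1, 2/3)
through U parallel to RB: direction (-2/3, -1/3); meets JC at S = (0, -1/2)
S = J + t·(C−J) with t = 3/2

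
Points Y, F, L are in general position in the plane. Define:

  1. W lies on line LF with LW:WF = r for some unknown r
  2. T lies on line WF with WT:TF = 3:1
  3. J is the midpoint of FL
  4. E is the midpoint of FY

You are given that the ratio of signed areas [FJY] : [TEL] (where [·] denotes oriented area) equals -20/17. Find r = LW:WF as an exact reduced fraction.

Choose coordinates Y = (0, 0), F = (1, 0), L = (0, 1).
1. With LW:WF = r, write λ = r/(r+1) so W = L + λ·(F−L); W is affine-linear in λ
2. T lies on line WF with WT:TF = 3:1 ⇒ T is an affine combination of earlier points and hence also affine-linear in λ
3. J is the midpoint of FL ⇒ J = (1/2, 1/2)
4. E is the midpoint of FY ⇒ E = (1/2, 0)
Every point depending on W is an affine combination of W and λ-independent points, so each such coordinate is linear in λ; the λ² term in each signed area is a multiple of (F−L)×(F−L) = 0, so 2·[FJY] and 2·[TEL] are each linear in λ. Evaluating at λ=0 and λ=1:
  2·[FJY] = 1/2,   2·[TEL] = -1/8·λ − 3/8
So [FJY]:[TEL] = (1/2) / (-1/8·λ − 3/8). Setting this equal to -20/17:
  1/2 = -20/17·(-1/8·λ − 3/8)  ⇒  λ = 2/5
Then r = λ/(1−λ) = (2/5)/(3/5) = 2/3. Check: with r = 2/3, W = (2/5, 3/5) and [FJY]:[TEL] = -20/17 as required.

r = 2/3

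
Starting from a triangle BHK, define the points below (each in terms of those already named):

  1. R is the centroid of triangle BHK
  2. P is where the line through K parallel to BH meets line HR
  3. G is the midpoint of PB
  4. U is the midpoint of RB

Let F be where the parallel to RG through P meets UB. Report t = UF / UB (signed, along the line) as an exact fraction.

t = -3

Choose coordinates B = (0, 0), H = (1, 0), K = (0, 1).
1. R is the centroid of triangle BHK ⇒ R = (1/3, 1/3)
2. P is where the line through K parallel to BH meets line HR ⇒ P = (-1, 1)
3. G is the midpoint of PB ⇒ G = (-1/2, 1/2)
4. U is the midpoint of RB ⇒ U = (1/6, 1/6)
through P parallel to RG: direction (-5/6, 1/6); meets UB at F = (2/3, 2/3)
F = U + t·(B−U) with t = -3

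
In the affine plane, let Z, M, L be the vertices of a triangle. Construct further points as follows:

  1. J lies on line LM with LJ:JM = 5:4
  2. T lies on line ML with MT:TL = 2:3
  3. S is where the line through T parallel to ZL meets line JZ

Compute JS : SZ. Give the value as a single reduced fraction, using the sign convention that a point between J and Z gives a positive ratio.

JS:SZ = -2/27

Choose coordinates Z = (0, 0), M = (1, 0), L = (0, 1).
1. J lies on line LM with LJ:JM = 5:4 ⇒ J = (5/9, 4/9)
2. T lies on line ML with MT:TL = 2:3 ⇒ T = (3/5, 2/5)
3. S is where the line through T parallel to ZL meets line JZ ⇒ S = (3/5, 12/25)
S = J + t·(Z−J) with t = -2/25, so JS:SZ = t:(1−t) = -2/25:27/25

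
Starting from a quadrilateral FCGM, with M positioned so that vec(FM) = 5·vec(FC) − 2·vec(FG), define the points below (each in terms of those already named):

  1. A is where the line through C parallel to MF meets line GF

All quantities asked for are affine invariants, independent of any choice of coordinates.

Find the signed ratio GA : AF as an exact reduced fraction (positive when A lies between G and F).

GA:AF = 3/2

Work in coordinates with F = (0, 0), C = (1, 0), G = (0, 1), M = (5, -2).
1. A is where the line through C parallel to MF meets line GF ⇒ A = (0, 2/5)
A = G + t·(F−G) with t = 3/5, so GA:AF = t:(1−t) = 3/5:2/5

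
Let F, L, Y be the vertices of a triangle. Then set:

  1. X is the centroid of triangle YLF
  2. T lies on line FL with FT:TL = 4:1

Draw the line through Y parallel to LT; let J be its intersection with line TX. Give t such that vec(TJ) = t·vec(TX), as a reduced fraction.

Assign F = (0, 0), L = (1, 0), Y = (0, 1) — the answer is frame-independent, so this choice is without loss of generality.
1. X is the centroid of triangle YLF ⇒ X = (1/3, 1/3)
2. T lies on line FL with FT:TL = 4:1 ⇒ T = (4/5, 0)
through Y parallel to LT: direction (-1/5, 0); meets TX at J = (-3/5, 1)
J = T + t·(X−T) with t = 3

t = 3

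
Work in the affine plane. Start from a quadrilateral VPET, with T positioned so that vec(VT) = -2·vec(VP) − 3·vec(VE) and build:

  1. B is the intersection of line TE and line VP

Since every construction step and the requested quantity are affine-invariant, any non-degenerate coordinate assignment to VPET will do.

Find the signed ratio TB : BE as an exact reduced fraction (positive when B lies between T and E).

Choose coordinates V = (0, 0), P = (1, 0), E = (0, 1), T = (-2, -3).
1. B is the intersection of line TE and line VP ⇒ B = (-1/2, 0)
B = T + t·(E−T) with t = 3/4, so TB:BE = t:(1−t) = 3/4:1/4

TB:BE = 3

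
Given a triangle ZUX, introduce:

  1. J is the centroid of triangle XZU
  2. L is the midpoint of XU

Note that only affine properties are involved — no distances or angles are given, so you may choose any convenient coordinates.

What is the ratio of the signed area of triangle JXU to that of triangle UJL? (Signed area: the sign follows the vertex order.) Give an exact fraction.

[JXU]:[UJL] = 2

Choose coordinates Z = (0, 0), U = (1, 0), X = (0, 1).
1. J is the centroid of triangle XZU ⇒ J = (1/3, 1/3)
2. L is the midpoint of XU ⇒ L = (1/2, 1/2)
2·[JXU] = -1/3, 2·[UJL] = -1/6
[JXU]:[UJL] = -1/3:-1/6 = 2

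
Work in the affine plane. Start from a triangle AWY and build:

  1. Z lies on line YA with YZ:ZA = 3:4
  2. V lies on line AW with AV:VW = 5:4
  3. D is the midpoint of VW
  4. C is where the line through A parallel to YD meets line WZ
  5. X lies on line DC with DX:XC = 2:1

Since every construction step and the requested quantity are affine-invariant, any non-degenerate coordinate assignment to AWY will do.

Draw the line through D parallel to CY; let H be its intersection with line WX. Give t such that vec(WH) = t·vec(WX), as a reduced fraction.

t = -3/242

Set A = (0, 0), W = (1, 0), Y = (0, 1); any affine frame gives the same invariant.
1. Z lies on line YA with YZ:ZA = 3:4 ⇒ Z = (0, 4/7)
2. V lies on line AW with AV:VW = 5:4 ⇒ V = (5/9, 0)
3. D is the midpoint of VW ⇒ D = (7/9, 0)
4. C is where the line through A parallel to YD meets line WZ ⇒ C = (-4/5, 36/35)
5. X lies on line DC with DX:XC = 2:1 ⇒ X = (-37/135, 24/35)
through D parallel to CY: direction (4/5, -1/35); meets WX at H = (5531/5445, -36/4235)
H = W + t·(X−W) with t = -3/242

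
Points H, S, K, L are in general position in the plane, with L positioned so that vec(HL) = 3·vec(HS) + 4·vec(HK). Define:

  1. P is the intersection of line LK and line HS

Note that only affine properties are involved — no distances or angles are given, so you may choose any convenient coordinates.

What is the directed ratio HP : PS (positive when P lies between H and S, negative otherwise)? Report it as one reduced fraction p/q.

Choose coordinates H = (0, 0), S = (1, 0), K = (0, 1), L = (3, 4).
1. P is the intersection of line LK and line HS ⇒ P = (-1, 0)
P = H + t·(S−H) with t = -1, so HP:PS = t:(1−t) = -1:2

HP:PS = -1/2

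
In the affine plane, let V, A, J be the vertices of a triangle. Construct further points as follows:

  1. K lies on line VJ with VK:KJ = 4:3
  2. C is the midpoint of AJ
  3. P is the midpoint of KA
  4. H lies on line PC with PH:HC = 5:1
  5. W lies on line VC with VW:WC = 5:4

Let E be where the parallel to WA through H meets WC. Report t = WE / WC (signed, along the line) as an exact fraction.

Assign V = (0, 0), A = (1, 0), J = (0, 1) — the answer is frame-independent, so this choice is without loss of generality.
1. K lies on line VJ with VK:KJ = 4:3 ⇒ K = (0, 4/7)
2. C is the midpoint of AJ ⇒ C = (1/2, 1/2)
3. P is the midpoint of KA ⇒ P = (1/2, 2/7)
4. H lies on line PC with PH:HC = 5:1 ⇒ H = (1/2, 13/28)
5. W lies on line VC with VW:WC = 5:4 ⇒ W = (5/18, 5/18)
through H parallel to WA: direction (13/18, -5/18); meets WC at E = (239/504, 239/504)
E = W + t·(C−W) with t = 99/112

t = 99/112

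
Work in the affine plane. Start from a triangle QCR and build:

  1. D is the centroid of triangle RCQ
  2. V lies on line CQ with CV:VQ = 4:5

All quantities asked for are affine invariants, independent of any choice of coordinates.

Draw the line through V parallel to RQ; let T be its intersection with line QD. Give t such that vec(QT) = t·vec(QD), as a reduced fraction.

Work in coordinates with Q = (0, 0), C = (1, 0), R = (0, 1).
1. D is the centroid of triangle RCQ ⇒ D = (1/3, 1/3)
2. V lies on line CQ with CV:VQ = 4:5 ⇒ V = (5/9, 0)
through V parallel to RQ: direction (0, -1); meets QD at T = (5/9, 5/9)
T = Q + t·(D−Q) with t = 5/3

t = 5/3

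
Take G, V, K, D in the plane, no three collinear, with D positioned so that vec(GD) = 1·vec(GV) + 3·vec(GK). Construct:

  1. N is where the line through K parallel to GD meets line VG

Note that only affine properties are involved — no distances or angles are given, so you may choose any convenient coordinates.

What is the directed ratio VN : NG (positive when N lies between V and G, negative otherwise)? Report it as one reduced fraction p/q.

Work in coordinates with G = (0, 0), V = (1, 0), K = (0, 1), D = (1, 3).
1. N is where the line through K parallel to GD meets line VG ⇒ N = (-1/3, 0)
N = V + t·(G−V) with t = 4/3, so VN:NG = t:(1−t) = 4/3:-1/3

VN:NG = -4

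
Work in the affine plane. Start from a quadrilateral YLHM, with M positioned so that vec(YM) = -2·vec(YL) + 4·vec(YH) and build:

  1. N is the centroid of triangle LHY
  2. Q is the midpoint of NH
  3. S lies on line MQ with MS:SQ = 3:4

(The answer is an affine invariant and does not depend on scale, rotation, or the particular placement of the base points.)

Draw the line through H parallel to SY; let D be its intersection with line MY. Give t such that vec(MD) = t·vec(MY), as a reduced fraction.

t = 9/4

Choose coordinates Y = (0, 0), L = (1, 0), H = (0, 1), M = (-2, 4).
1. N is the centroid of triangle LHY ⇒ N = (1/3, 1/3)
2. Q is the midpoint of NH ⇒ Q = (1/6, 2/3)
3. S lies on line MQ with MS:SQ = 3:4 ⇒ S = (-15/14, 18/7)
through H parallel to SY: direction (15/14, -18/7); meets MY at D = (5/2, -5)
D = M + t·(Y−M) with t = 9/4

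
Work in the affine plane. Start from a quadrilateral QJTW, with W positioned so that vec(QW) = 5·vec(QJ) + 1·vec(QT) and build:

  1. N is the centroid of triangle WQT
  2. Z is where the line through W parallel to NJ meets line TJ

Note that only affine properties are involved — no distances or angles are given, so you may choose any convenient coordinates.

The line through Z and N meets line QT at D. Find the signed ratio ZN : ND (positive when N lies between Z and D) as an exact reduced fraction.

ZN:ND = 1/2

Assign Q = (0, 0), J = (1, 0), T = (0, 1), W = (5, 1) — the answer is frame-independent, so this choice is without loss of generality.
1. N is the centroid of triangle WQT ⇒ N = (5/3, 2/3)
2. Z is where the line through W parallel to NJ meets line TJ ⇒ Z = (5/2, -3/2)
line ZN meets QT at D = (0, 5)
N = Z + t·(D−Z) with t = 1/3, so ZN:ND = 1/3:2/3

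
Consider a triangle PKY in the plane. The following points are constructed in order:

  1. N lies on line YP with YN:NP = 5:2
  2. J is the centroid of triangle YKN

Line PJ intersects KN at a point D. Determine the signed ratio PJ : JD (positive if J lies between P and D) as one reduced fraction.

Set P = (0, 0), K = (1, 0), Y = (0, 1); any affine frame gives the same invariant.
1. N lies on line YP with YN:NP = 5:2 ⇒ N = (0, 2/7)
2. J is the centroid of triangle YKN ⇒ J = (1/3, 3/7)
line PJ meets KN at D = (2/11, 18/77)
J = P + t·(D−P) with t = 11/6, so PJ:JD = 11/6:-5/6

PJ:JD = -11/5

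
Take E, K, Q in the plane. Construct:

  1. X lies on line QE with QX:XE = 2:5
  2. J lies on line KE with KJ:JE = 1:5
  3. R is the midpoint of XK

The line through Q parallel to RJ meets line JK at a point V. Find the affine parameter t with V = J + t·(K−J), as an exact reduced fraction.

t = 3/5

Set E = (0, 0), K = (1, 0), Q = (0, 1); any affine frame gives the same invariant.
1. X lies on line QE with QX:XE = 2:5 ⇒ X = (0, 5/7)
2. J lies on line KE with KJ:JE = 1:5 ⇒ J = (5/6, 0)
3. R is the midpoint of XK ⇒ R = (1/2, 5/14)
through Q parallel to RJ: direction (1/3, -5/14); meets JK at V = (14/15, 0)
V = J + t·(K−J) with t = 3/5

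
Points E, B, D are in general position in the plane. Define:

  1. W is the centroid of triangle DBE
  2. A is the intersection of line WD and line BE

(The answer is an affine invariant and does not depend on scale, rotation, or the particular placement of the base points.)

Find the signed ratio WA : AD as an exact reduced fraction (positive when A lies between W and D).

WA:AD = -1/3

Assign E = (0, 0), B = (1, 0), D = (0, 1) — the answer is frame-independent, so this choice is without loss of generality.
1. W is the centroid of triangle DBE ⇒ W = (1/3, 1/3)
2. A is the intersection of line WD and line BE ⇒ A = (1/2, 0)
A = W + t·(D−W) with t = -1/2, so WA:AD = t:(1−t) = -1/2:3/2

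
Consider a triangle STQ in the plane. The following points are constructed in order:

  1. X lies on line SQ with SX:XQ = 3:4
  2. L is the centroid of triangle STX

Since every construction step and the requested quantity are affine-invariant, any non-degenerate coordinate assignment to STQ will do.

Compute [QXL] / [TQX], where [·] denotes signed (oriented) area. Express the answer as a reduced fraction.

[QXL]:[TQX] = 1/3

Work in coordinates with S = (0, 0), T = (1, 0), Q = (0, 1).
1. X lies on line SQ with SX:XQ = 3:4 ⇒ X = (0, 3/7)
2. L is the centroid of triangle STX ⇒ L = (1/3, 1/7)
2·[QXL] = 4/21, 2·[TQX] = 4/7
[QXL]:[TQX] = 4/21:4/7 = 1/3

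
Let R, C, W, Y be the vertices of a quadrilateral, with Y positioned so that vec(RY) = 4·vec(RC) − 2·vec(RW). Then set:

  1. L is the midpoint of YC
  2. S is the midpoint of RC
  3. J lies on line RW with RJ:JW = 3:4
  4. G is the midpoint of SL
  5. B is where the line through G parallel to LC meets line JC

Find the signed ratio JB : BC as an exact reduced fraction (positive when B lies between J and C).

Choose coordinates R = (0, 0), C = (1, 0), W = (0, 1), Y = (4, -2).
1. L is the midpoint of YC ⇒ L = (5/2, -1)
2. S is the midpoint of RC ⇒ S = (1/2, 0)
3. J lies on line RW with RJ:JW = 3:4 ⇒ J = (0, 3/7)
4. G is the midpoint of SL ⇒ G = (3/2, -1/2)
5. B is where the line through G parallel to LC meets line JC ⇒ B = (3/10, 3/10)
B = J + t·(C−J) with t = 3/10, so JB:BC = t:(1−t) = 3/10:7/10

JB:BC = 3/7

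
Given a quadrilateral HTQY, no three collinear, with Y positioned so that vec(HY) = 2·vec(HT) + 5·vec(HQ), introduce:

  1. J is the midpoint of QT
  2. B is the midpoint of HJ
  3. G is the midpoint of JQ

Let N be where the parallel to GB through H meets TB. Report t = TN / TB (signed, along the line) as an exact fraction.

Assign H = (0, 0), T = (1, 0), Q = (0, 1), Y = (2, 5) — the answer is frame-independent, so this choice is without loss of generality.
1. J is the midpoint of QT ⇒ J = (1/2, 1/2)
2. B is the midpoint of HJ ⇒ B = (1/4, 1/4)
3. G is the midpoint of JQ ⇒ G = (1/4, 3/4)
through H parallel to GB: direction (0, -1/2); meets TB at N = (0, 1/3)
N = T + t·(B−T) with t = 4/3

t = 4/3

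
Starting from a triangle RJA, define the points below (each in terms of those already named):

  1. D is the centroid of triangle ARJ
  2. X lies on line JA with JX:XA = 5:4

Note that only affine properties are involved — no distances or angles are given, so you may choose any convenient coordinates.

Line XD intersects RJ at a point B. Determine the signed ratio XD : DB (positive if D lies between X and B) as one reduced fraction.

XD:DB = 2/3

Work in coordinates with R = (0, 0), J = (1, 0), A = (0, 1).
1. D is the centroid of triangle ARJ ⇒ D = (1/3, 1/3)
2. X lies on line JA with JX:XA = 5:4 ⇒ X = (4/9, 5/9)
line XD meets RJ at B = (1/6, 0)
D = X + t·(B−X) with t = 2/5, so XD:DB = 2/5:3/5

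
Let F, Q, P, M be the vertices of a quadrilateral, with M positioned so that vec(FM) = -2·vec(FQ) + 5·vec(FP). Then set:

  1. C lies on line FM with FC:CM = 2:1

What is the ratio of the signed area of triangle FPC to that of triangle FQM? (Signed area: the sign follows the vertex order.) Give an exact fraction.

[FPC]:[FQM] = 4/15

Set F = (0, 0), Q = (1, 0), P = (0, 1), M = (-2, 5); any affine frame gives the same invariant.
1. C lies on line FM with FC:CM = 2:1 ⇒ C = (-4/3, 10/3)
2·[FPC] = 4/3, 2·[FQM] = 5
[FPC]:[FQM] = 4/3:5 = 4/15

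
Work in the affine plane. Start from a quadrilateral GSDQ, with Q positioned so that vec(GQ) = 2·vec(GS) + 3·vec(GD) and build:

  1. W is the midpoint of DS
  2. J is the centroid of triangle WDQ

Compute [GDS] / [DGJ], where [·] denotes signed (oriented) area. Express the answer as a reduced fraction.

Set G = (0, 0), S = (1, 0), D = (0, 1), Q = (2, 3); any affine frame gives the same invariant.
1. W is the midpoint of DS ⇒ W = (1/2, 1/2)
2. J is the centroid of triangle WDQ ⇒ J = (5/6, 3/2)
2·[GDS] = -1, 2·[DGJ] = 5/6
[GDS]:[DGJ] = -1:5/6 = -6/5

[GDS]:[DGJ] = -6/5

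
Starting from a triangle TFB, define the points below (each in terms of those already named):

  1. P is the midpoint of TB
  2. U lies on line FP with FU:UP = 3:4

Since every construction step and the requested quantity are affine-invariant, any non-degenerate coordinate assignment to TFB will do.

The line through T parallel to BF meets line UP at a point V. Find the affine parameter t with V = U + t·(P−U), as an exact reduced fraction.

t = 11/4

Set T = (0, 0), F = (1, 0), B = (0, 1); any affine frame gives the same invariant.
1. P is the midpoint of TB ⇒ P = (0, 1/2)
2. U lies on line FP with FU:UP = 3:4 ⇒ U = (4/7, 3/14)
through T parallel to BF: direction (1, -1); meets UP at V = (-1, 1)
V = U + t·(P−U) with t = 11/4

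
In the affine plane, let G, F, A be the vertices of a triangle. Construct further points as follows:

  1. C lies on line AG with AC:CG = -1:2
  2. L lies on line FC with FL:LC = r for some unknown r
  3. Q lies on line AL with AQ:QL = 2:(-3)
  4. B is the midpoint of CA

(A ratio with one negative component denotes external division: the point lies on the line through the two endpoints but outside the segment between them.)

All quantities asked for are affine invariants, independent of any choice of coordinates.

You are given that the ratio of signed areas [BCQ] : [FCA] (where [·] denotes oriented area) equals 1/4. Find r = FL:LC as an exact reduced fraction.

r = 3

Set G = (0, 0), F = (1, 0), A = (0, 1); any affine frame gives the same invariant.
1. C lies on line AG with AC:CG = -1:2 ⇒ C = (0, 2)
2. With FL:LC = r, write λ = r/(r+1) so L = F + λ·(C−F); L is affine-linear in λ
3. Q lies on line AL with AQ:QL = 2:(-3) ⇒ Q is an affine combination of earlier points and hence also affine-linear in λ
4. B is the midpoint of CA ⇒ B = (0, 3/2)
Every point depending on L is an affine combination of L and λ-independent points, so each such coordinate is linear in λ; the λ² term in each signed area is a multiple of (C−F)×(C−F) = 0, so 2·[BCQ] and 2·[FCA] are each linear in λ. Evaluating at λ=0 and λ=1:
  2·[BCQ] = −λ + 1,   2·[FCA] = 1
So [BCQ]:[FCA] = (−λ + 1) / (1). Setting this equal to 1/4:
  −λ + 1 = 1/4·(1)  ⇒  λ = 3/4
Then r = λ/(1−λ) = (3/4)/(1/4) = 3. Check: with r = 3, L = (1/4, 3/2) and [BCQ]:[FCA] = 1/4 as required.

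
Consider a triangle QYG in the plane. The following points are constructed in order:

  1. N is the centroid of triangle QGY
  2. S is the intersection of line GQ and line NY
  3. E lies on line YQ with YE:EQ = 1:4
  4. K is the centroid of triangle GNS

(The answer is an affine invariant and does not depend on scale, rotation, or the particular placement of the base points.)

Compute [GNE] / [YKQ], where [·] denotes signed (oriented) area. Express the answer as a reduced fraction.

[GNE]:[YKQ] = 18/55

Choose coordinates Q = (0, 0), Y = (1, 0), G = (0, 1).
1. N is the centroid of triangle QGY ⇒ N = (1/3, 1/3)
2. S is the intersection of line GQ and line NY ⇒ S = (0, 1/2)
3. E lies on line YQ with YE:EQ = 1:4 ⇒ E = (4/5, 0)
4. K is the centroid of triangle GNS ⇒ K = (1/9, 11/18)
2·[GNE] = 1/5, 2·[YKQ] = 11/18
[GNE]:[YKQ] = 1/5:11/18 = 18/55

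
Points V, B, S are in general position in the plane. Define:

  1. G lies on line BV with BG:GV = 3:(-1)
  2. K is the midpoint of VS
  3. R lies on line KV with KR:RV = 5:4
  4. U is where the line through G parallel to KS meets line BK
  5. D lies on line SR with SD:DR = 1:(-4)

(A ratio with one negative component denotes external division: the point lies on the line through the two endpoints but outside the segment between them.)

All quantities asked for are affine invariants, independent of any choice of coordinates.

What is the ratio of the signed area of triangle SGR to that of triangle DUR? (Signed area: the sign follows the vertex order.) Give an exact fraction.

Set V = (0, 0), B = (1, 0), S = (0, 1); any affine frame gives the same invariant.
1. G lies on line BV with BG:GV = 3:(-1) ⇒ G = (-1/2, 0)
2. K is the midpoint of VS ⇒ K = (0, 1/2)
3. R lies on line KV with KR:RV = 5:4 ⇒ R = (0, 2/9)
4. U is where the line through G parallel to KS meets line BK ⇒ U = (-1/2, 3/4)
5. D lies on line SR with SD:DR = 1:(-4) ⇒ D = (0, 34/27)
2·[SGR] = 7/18, 2·[DUR] = 14/27
[SGR]:[DUR] = 7/18:14/27 = 3/4

[SGR]:[DUR] = 3/4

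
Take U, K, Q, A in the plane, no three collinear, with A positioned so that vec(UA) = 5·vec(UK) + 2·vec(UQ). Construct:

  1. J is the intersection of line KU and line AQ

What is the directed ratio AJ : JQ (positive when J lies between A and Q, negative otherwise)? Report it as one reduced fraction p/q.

Set U = (0, 0), K = (1, 0), Q = (0, 1), A = (5, 2); any affine frame gives the same invariant.
1. J is the intersection of line KU and line AQ ⇒ J = (-5, 0)
J = A + t·(Q−A) with t = 2, so AJ:JQ = t:(1−t) = 2:-1

AJ:JQ = -2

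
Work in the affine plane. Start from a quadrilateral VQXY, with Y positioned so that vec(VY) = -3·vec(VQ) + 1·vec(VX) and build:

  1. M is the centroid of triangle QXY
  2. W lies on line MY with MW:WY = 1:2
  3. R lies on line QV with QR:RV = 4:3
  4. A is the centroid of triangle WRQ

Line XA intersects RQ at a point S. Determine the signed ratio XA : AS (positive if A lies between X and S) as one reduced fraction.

XA:AS = 20/7

Set V = (0, 0), Q = (1, 0), X = (0, 1), Y = (-3, 1); any affine frame gives the same invariant.
1. M is the centroid of triangle QXY ⇒ M = (-2/3, 2/3)
2. W lies on line MY with MW:WY = 1:2 ⇒ W = (-13/9, 7/9)
3. R lies on line QV with QR:RV = 4:3 ⇒ R = (3/7, 0)
4. A is the centroid of triangle WRQ ⇒ A = (-1/189, 7/27)
line XA meets RQ at S = (-1/140, 0)
A = X + t·(S−X) with t = 20/27, so XA:AS = 20/27:7/27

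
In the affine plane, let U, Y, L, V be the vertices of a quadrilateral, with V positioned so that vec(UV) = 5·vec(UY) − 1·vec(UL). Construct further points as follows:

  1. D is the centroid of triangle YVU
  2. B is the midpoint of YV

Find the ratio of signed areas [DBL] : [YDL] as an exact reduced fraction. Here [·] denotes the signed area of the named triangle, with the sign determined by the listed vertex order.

[DBL]:[YDL] = 3/2

Set U = (0, 0), Y = (1, 0), L = (0, 1), V = (5, -1); any affine frame gives the same invariant.
1. D is the centroid of triangle YVU ⇒ D = (2, -1/3)
2. B is the midpoint of YV ⇒ B = (3, -1/2)
2·[DBL] = 1, 2·[YDL] = 2/3
[DBL]:[YDL] = 1:2/3 = 3/2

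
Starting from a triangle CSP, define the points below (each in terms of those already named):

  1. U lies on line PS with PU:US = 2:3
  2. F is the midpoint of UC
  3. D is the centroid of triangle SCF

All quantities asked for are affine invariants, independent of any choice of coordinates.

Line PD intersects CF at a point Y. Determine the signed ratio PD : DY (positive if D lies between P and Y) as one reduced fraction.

Work in coordinates with C = (0, 0), S = (1, 0), P = (0, 1).
1. U lies on line PS with PU:US = 2:3 ⇒ U = (2/5, 3/5)
2. F is the midpoint of UC ⇒ F = (1/5, 3/10)
3. D is the centroid of triangle SCF ⇒ D = (2/5, 1/10)
line PD meets CF at Y = (4/15, 2/5)
D = P + t·(Y−P) with t = 3/2, so PD:DY = 3/2:-1/2

PD:DY = -3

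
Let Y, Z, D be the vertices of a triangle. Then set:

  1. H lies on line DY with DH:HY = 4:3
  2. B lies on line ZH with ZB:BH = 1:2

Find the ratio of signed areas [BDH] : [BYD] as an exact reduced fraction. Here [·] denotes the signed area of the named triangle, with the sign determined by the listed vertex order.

Work in coordinates with Y = (0, 0), Z = (1, 0), D = (0, 1).
1. H lies on line DY with DH:HY = 4:3 ⇒ H = (0, 3/7)
2. B lies on line ZH with ZB:BH = 1:2 ⇒ B = (2/3, 1/7)
2·[BDH] = 8/21, 2·[BYD] = -2/3
[BDH]:[BYD] = 8/21:-2/3 = -4/7

[BDH]:[BYD] = -4/7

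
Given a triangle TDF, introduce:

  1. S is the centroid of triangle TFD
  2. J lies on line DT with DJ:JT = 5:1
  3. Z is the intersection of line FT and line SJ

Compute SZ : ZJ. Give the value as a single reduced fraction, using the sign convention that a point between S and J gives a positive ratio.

Assign T = (0, 0), D = (1, 0), F = (0, 1) — the answer is frame-independent, so this choice is without loss of generality.
1. S is the centroid of triangle TFD ⇒ S = (1/3, 1/3)
2. J lies on line DT with DJ:JT = 5:1 ⇒ J = (1/6, 0)
3. Z is the intersection of line FT and line SJ ⇒ Z = (0, -1/3)
Z = S + t·(J−S) with t = 2, so SZ:ZJ = t:(1−t) = 2:-1

SZ:ZJ = -2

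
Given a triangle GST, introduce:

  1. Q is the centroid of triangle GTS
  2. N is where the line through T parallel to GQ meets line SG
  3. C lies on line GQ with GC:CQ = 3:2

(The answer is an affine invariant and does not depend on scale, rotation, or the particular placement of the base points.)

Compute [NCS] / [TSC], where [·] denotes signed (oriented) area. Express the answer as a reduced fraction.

Set G = (0, 0), S = (1, 0), T = (0, 1); any affine frame gives the same invariant.
1. Q is the centroid of triangle GTS ⇒ Q = (1/3, 1/3)
2. N is where the line through T parallel to GQ meets line SG ⇒ N = (-1, 0)
3. C lies on line GQ with GC:CQ = 3:2 ⇒ C = (1/5, 1/5)
2·[NCS] = -2/5, 2·[TSC] = -3/5
[NCS]:[TSC] = -2/5:-3/5 = 2/3

[NCS]:[TSC] = 2/3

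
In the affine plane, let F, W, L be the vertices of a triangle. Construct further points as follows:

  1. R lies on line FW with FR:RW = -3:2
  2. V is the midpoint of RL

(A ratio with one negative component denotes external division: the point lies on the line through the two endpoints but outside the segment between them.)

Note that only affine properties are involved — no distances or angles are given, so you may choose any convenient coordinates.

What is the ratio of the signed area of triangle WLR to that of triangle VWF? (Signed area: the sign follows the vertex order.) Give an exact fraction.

Work in coordinates with F = (0, 0), W = (1, 0), L = (0, 1).
1. R lies on line FW with FR:RW = -3:2 ⇒ R = (3, 0)
2. V is the midpoint of RL ⇒ V = (3/2, 1/2)
2·[WLR] = -2, 2·[VWF] = -1/2
[WLR]:[VWF] = -2:-1/2 = 4

[WLR]:[VWF] = 4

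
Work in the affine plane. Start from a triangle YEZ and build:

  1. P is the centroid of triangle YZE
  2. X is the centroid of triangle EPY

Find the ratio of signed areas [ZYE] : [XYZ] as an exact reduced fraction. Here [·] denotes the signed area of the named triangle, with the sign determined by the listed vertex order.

[ZYE]:[XYZ] = -9/4

Choose coordinates Y = (0, 0), E = (1, 0), Z = (0, 1).
1. P is the centroid of triangle YZE ⇒ P = (1/3, 1/3)
2. X is the centroid of triangle EPY ⇒ X = (4/9, 1/9)
2·[ZYE] = 1, 2·[XYZ] = -4/9
[ZYE]:[XYZ] = 1:-4/9 = -9/4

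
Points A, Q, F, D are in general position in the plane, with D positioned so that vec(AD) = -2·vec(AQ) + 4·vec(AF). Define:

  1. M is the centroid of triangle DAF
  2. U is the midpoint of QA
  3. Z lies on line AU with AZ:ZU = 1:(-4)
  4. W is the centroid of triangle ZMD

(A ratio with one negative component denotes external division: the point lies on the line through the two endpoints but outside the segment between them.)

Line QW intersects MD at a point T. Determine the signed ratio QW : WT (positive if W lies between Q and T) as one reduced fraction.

QW:WT = -109/19

Assign A = (0, 0), Q = (1, 0), F = (0, 1), D = (-2, 4) — the answer is frame-independent, so this choice is without loss of generality.
1. M is the centroid of triangle DAF ⇒ M = (-2/3, 5/3)
2. U is the midpoint of QA ⇒ U = (1/2, 0)
3. Z lies on line AU with AZ:ZU = 1:(-4) ⇒ Z = (-1/6, 0)
4. W is the centroid of triangle ZMD ⇒ W = (-17/18, 17/9)
line QW meets MD at T = (-66/109, 170/109)
W = Q + t·(T−Q) with t = 109/90, so QW:WT = 109/90:-19/90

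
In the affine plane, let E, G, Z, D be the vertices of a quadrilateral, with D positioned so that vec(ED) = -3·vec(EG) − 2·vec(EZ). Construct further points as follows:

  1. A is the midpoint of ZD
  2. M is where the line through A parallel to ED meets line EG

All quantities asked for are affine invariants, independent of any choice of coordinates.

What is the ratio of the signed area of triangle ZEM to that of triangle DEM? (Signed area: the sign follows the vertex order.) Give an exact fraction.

Choose coordinates E = (0, 0), G = (1, 0), Z = (0, 1), D = (-3, -2).
1. A is the midpoint of ZD ⇒ A = (-3/2, -1/2)
2. M is where the line through A parallel to ED meets line EG ⇒ M = (-3/4, 0)
2·[ZEM] = -3/4, 2·[DEM] = 3/2
[ZEM]:[DEM] = -3/4:3/2 = -1/2

[ZEM]:[DEM] = -1/2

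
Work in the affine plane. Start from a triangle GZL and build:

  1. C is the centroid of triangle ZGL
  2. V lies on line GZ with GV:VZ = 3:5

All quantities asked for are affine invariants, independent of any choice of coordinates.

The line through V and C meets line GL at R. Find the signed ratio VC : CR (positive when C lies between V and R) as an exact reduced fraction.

Work in coordinates with G = (0, 0), Z = (1, 0), L = (0, 1).
1. C is the centroid of triangle ZGL ⇒ C = (1/3, 1/3)
2. V lies on line GZ with GV:VZ = 3:5 ⇒ V = (3/8, 0)
line VC meets GL at R = (0, 3)
C = V + t·(R−V) with t = 1/9, so VC:CR = 1/9:8/9

VC:CR = 1/8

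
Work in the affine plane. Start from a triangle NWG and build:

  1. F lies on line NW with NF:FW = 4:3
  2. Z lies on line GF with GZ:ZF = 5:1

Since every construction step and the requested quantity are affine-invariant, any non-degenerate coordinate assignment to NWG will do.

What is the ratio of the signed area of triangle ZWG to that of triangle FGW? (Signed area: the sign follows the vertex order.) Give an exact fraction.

Set N = (0, 0), W = (1, 0), G = (0, 1); any affine frame gives the same invariant.
1. F lies on line NW with NF:FW = 4:3 ⇒ F = (4/7, 0)
2. Z lies on line GF with GZ:ZF = 5:1 ⇒ Z = (10/21, 1/6)
2·[ZWG] = 5/14, 2·[FGW] = -3/7
[ZWG]:[FGW] = 5/14:-3/7 = -5/6

[ZWG]:[FGW] = -5/6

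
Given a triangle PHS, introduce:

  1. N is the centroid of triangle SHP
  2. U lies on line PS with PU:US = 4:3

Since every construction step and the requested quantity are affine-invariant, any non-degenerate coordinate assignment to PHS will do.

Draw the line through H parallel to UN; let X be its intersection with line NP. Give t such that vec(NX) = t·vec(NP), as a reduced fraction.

t = -1/4

Assign P = (0, 0), H = (1, 0), S = (0, 1) — the answer is frame-independent, so this choice is without loss of generality.
1. N is the centroid of triangle SHP ⇒ N = (1/3, 1/3)
2. U lies on line PS with PU:US = 4:3 ⇒ U = (0, 4/7)
through H parallel to UN: direction (1/3, -5/21); meets NP at X = (5/12, 5/12)
X = N + t·(P−N) with t = -1/4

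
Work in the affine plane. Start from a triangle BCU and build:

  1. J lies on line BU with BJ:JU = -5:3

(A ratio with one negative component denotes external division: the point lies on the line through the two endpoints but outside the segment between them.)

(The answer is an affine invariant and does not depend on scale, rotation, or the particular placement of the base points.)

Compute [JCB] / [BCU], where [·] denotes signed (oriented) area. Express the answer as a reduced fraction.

[JCB]:[BCU] = -5/2

Set B = (0, 0), C = (1, 0), U = (0, 1); any affine frame gives the same invariant.
1. J lies on line BU with BJ:JU = -5:3 ⇒ J = (0, 5/2)
2·[JCB] = -5/2, 2·[BCU] = 1
[JCB]:[BCU] = -5/2:1 = -5/2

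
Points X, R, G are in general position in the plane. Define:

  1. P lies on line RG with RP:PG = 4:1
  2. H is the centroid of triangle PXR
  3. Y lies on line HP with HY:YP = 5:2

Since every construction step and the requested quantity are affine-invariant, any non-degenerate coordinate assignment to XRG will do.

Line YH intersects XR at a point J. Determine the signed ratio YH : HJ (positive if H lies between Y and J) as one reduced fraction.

YH:HJ = 10/7

Work in coordinates with X = (0, 0), R = (1, 0), G = (0, 1).
1. P lies on line RG with RP:PG = 4:1 ⇒ P = (1/5, 4/5)
2. H is the centroid of triangle PXR ⇒ H = (2/5, 4/15)
3. Y lies on line HP with HY:YP = 5:2 ⇒ Y = (9/35, 68/105)
line YH meets XR at J = (1/2, 0)
H = Y + t·(J−Y) with t = 10/17, so YH:HJ = 10/17:7/17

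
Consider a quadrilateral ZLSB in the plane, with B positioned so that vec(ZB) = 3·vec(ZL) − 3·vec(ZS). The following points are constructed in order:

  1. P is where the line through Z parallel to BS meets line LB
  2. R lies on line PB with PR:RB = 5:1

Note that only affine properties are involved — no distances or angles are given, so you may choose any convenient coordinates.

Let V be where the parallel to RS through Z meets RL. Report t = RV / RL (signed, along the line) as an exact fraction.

t = -8/3

Choose coordinates Z = (0, 0), L = (1, 0), S = (0, 1), B = (3, -3).
1. P is where the line through Z parallel to BS meets line LB ⇒ P = (9, -12)
2. R lies on line PB with PR:RB = 5:1 ⇒ R = (4, -9/2)
through Z parallel to RS: direction (-4, 11/2); meets RL at V = (12, -33/2)
V = R + t·(L−R) with t = -8/3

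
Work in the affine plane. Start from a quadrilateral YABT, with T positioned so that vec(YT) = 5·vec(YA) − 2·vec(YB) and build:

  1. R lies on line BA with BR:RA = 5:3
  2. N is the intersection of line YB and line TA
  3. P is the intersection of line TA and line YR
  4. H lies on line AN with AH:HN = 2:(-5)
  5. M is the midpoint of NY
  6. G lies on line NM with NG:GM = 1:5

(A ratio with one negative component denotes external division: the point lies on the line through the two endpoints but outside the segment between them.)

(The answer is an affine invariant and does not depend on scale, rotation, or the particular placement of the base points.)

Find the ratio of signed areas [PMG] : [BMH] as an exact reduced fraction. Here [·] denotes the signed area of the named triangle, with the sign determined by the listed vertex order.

Choose coordinates Y = (0, 0), A = (1, 0), B = (0, 1), T = (5, -2).
1. R lies on line BA with BR:RA = 5:3 ⇒ R = (5/8, 3/8)
2. N is the intersection of line YB and line TA ⇒ N = (0, 1/2)
3. P is the intersection of line TA and line YR ⇒ P = (5/11, 3/11)
4. H lies on line AN with AH:HN = 2:(-5) ⇒ H = (5/3, -1/3)
5. M is the midpoint of NY ⇒ M = (0, 1/4)
6. G lies on line NM with NG:GM = 1:5 ⇒ G = (0, 11/24)
2·[PMG] = -25/264, 2·[BMH] = 5/4
[PMG]:[BMH] = -25/264:5/4 = -5/66

[PMG]:[BMH] = -5/66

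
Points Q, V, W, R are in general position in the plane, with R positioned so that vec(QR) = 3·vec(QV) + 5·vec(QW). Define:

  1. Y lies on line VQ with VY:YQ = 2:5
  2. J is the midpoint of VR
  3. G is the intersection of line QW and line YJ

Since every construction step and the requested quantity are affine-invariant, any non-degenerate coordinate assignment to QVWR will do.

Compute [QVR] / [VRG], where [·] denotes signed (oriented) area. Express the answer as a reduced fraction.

Work in coordinates with Q = (0, 0), V = (1, 0), W = (0, 1), R = (3, 5).
1. Y lies on line VQ with VY:YQ = 2:5 ⇒ Y = (5/7, 0)
2. J is the midpoint of VR ⇒ J = (2, 5/2)
3. G is the intersection of line QW and line YJ ⇒ G = (0, -25/18)
2·[QVR] = 5, 2·[VRG] = 20/9
[QVR]:[VRG] = 5:20/9 = 9/4

[QVR]:[VRG] = 9/4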